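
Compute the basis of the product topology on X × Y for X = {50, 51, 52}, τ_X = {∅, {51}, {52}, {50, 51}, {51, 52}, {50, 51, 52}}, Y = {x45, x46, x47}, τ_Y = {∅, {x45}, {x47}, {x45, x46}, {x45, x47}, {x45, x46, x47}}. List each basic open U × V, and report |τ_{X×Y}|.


Basis B = {∅ × ∅, {51} × {x45}, {51} × {x47}, {52} × {x45}, {52} × {x47}, {50, 51} × {x45}, {50, 51} × {x47}, {51} × {x45, x46}, {51} × {x45, x47}, {51, 52} × {x45}, {51, 52} × {x47}, {52} × {x45, x46}, {52} × {x45, x47}, {50, 51, 52} × {x45}, {50, 51, 52} × {x47}, {51} × {x45, x46, x47}, {52} × {x45, x46, x47}, {50, 51} × {x45, x46}, {50, 51} × {x45, x47}, {51, 52} × {x45, x46}, {51, 52} × {x45, x47}, {50, 51} × {x45, x46, x47}, {50, 51, 52} × {x45, x46}, {50, 51, 52} × {x45, x47}, {51, 52} × {x45, x46, x47}, {50, 51, 52} × {x45, x46, x47}}; |τ_{X×Y}| = 108.

Enumerate products U × V with U ∈ τ_X, V ∈ τ_Y (deduplicated):
  ∅ × ∅ = {} (∅)
  {51} × {x45} = {(51,x45)}
  {51} × {x47} = {(51,x47)}
  {52} × {x45} = {(52,x45)}
  {52} × {x47} = {(52,x47)}
  {50, 51} × {x45} = {(50,x45), (51,x45)}
  {50, 51} × {x47} = {(50,x47), (51,x47)}
  {51} × {x45, x46} = {(51,x45), (51,x46)}
  {51} × {x45, x47} = {(51,x45), (51,x47)}
  {51, 52} × {x45} = {(51,x45), (52,x45)}
  {51, 52} × {x47} = {(51,x47), (52,x47)}
  {52} × {x45, x46} = {(52,x45), (52,x46)}
  {52} × {x45, x47} = {(52,x45), (52,x47)}
  {50, 51, 52} × {x45} = {(50,x45), (51,x45), (52,x45)}
  {50, 51, 52} × {x47} = {(50,x47), (51,x47), (52,x47)}
  {51} × {x45, x46, x47} = {(51,x45), (51,x46), (51,x47)}
  {52} × {x45, x46, x47} = {(52,x45), (52,x46), (52,x47)}
  {50, 51} × {x45, x46} = {(50,x45), (50,x46), (51,x45), (51,x46)}
  {50, 51} × {x45, x47} = {(50,x45), (50,x47), (51,x45), (51,x47)}
  {51, 52} × {x45, x46} = {(51,x45), (51,x46), (52,x45), (52,x46)}
  {51, 52} × {x45, x47} = {(51,x45), (51,x47), (52,x45), (52,x47)}
  {50, 51} × {x45, x46, x47} = {(50,x45), (50,x46), (50,x47), (51,x45), (51,x46), (51,x47)}
  {50, 51, 52} × {x45, x46} = {(50,x45), (50,x46), (51,x45), (51,x46), (52,x45), (52,x46)}
  {50, 51, 52} × {x45, x47} = {(50,x45), (50,x47), (51,x45), (51,x47), (52,x45), (52,x47)}
  {51, 52} × {x45, x46, x47} = {(51,x45), (51,x46), (51,x47), (52,x45), (52,x46), (52,x47)}
  {50, 51, 52} × {x45, x46, x47} = {(50,x45), (50,x46), (50,x47), (51,x45), (51,x46), (51,x47), (52,x45), (52,x46), (52,x47)}
These 26 distinct sets form the basis B.
Close under arbitrary unions to get τ_{X×Y}; counting gives |τ_{X×Y}| = 108.


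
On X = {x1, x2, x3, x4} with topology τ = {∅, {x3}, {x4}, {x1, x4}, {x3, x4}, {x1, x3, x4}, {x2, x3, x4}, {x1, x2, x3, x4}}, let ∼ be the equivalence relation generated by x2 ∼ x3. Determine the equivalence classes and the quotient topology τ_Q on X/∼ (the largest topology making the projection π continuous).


X/∼ = {[x1], [x2=x3], [x4]}; |τ_Q| = 5.

Equivalence classes: [x1], [x2=x3], [x4].
Quotient map π: X → X/∼ sends x1 ↦ [x1], x2 ↦ [x2=x3], x3 ↦ [x2=x3], x4 ↦ [x4].
For each subset V ⊆ X/∼, compute π^{-1}(V) ⊆ X and check whether π^{-1}(V) ∈ τ. V is open in τ_Q iff π^{-1}(V) ∈ τ.
  V = {}: π^{-1}(V) = ∅ ∈ τ ✓.
  V = {[x1]}: π^{-1}(V) = {x1} ∉ τ ✗.
  V = {[x2=x3]}: π^{-1}(V) = {x2, x3} ∉ τ ✗.
  V = {[x1], [x2=x3]}: π^{-1}(V) = {x1, x2, x3} ∉ τ ✗.
  V = {[x4]}: π^{-1}(V) = {x4} ∈ τ ✓.
  V = {[x1], [x4]}: π^{-1}(V) = {x1, x4} ∈ τ ✓.
  V = {[x2=x3], [x4]}: π^{-1}(V) = {x2, x3, x4} ∈ τ ✓.
  V = {[x1], [x2=x3], [x4]}: π^{-1}(V) = {x1, x2, x3, x4} ∈ τ ✓.
Open sets in the quotient: τ_Q = {{}, {[x4]}, {[x1], [x4]}, {[x2=x3], [x4]}, {[x1], [x2=x3], [x4]}} (5 elements).


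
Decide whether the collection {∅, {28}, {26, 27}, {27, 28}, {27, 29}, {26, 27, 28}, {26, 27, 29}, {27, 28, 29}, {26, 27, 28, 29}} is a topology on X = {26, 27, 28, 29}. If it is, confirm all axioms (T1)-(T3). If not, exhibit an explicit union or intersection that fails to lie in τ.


τ is NOT a topology on X.

Axiom (T1): ∅ ∈ τ? Yes; X ∈ τ? Yes.
Axiom (T2/T3): check pairwise unions and intersections of members of τ.
Counterexample for (T3): {26, 27} ∩ {27, 28} = {27} ∉ τ. Therefore τ is NOT a topology.


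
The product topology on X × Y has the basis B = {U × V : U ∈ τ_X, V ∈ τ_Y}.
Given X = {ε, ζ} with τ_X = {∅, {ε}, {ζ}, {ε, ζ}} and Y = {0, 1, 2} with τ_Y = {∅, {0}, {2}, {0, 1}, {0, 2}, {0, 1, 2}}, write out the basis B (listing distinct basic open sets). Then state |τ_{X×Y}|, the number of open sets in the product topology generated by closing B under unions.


Basis B = {∅ × ∅, {ε} × {0}, {ε} × {2}, {ζ} × {0}, {ζ} × {2}, {ε} × {0, 1}, {ε} × {0, 2}, {ε, ζ} × {0}, {ε, ζ} × {2}, {ζ} × {0, 1}, {ζ} × {0, 2}, {ε} × {0, 1, 2}, {ζ} × {0, 1, 2}, {ε, ζ} × {0, 1}, {ε, ζ} × {0, 2}, {ε, ζ} × {0, 1, 2}}; |τ_{X×Y}| = 36.

Enumerate products U × V with U ∈ τ_X, V ∈ τ_Y (deduplicated):
  ∅ × ∅ = {} (∅)
  {ε} × {0} = {(ε,0)}
  {ε} × {2} = {(ε,2)}
  {ζ} × {0} = {(ζ,0)}
  {ζ} × {2} = {(ζ,2)}
  {ε} × {0, 1} = {(ε,0), (ε,1)}
  {ε} × {0, 2} = {(ε,0), (ε,2)}
  {ε, ζ} × {0} = {(ε,0), (ζ,0)}
  {ε, ζ} × {2} = {(ε,2), (ζ,2)}
  {ζ} × {0, 1} = {(ζ,0), (ζ,1)}
  {ζ} × {0, 2} = {(ζ,0), (ζ,2)}
  {ε} × {0, 1, 2} = {(ε,0), (ε,1), (ε,2)}
  {ζ} × {0, 1, 2} = {(ζ,0), (ζ,1), (ζ,2)}
  {ε, ζ} × {0, 1} = {(ε,0), (ε,1), (ζ,0), (ζ,1)}
  {ε, ζ} × {0, 2} = {(ε,0), (ε,2), (ζ,0), (ζ,2)}
  {ε, ζ} × {0, 1, 2} = {(ε,0), (ε,1), (ε,2), (ζ,0), (ζ,1), (ζ,2)}
These 16 distinct sets form the basis B.
Close under arbitrary unions to get τ_{X×Y}; counting gives |τ_{X×Y}| = 36.


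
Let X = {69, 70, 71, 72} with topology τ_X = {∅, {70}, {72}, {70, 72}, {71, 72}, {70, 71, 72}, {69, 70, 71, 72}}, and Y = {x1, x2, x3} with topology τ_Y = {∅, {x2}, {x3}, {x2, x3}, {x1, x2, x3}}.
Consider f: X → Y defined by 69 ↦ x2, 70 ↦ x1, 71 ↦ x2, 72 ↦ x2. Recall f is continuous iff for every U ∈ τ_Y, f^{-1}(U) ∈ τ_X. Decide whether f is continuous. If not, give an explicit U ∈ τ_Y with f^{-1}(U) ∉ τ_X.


f is NOT continuous.

Compute f^{-1}(U) for each U ∈ τ_Y:
  U = ∅: f^{-1}(U) = ∅ ∈ τ_X ✓.
  U = {x2}: f^{-1}(U) = {69, 71, 72} ∉ τ_X ✗.
  U = {x3}: f^{-1}(U) = ∅ ∈ τ_X ✓.
  U = {x2, x3}: f^{-1}(U) = {69, 71, 72} ∉ τ_X ✗.
  U = {x1, x2, x3}: f^{-1}(U) = {69, 70, 71, 72} ∈ τ_X ✓.
Found U = {x2} with f^{-1}(U) = {69, 71, 72} not in τ_X. Therefore f is NOT continuous.


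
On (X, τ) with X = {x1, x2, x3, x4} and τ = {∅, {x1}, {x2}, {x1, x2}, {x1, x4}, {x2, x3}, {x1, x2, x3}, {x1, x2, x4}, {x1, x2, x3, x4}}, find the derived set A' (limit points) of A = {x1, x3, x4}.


A' = {x4}

For each x ∈ X, list the open sets U ∈ τ with x ∈ U, then check whether U ∩ (A ∖ {x}) ≠ ∅ for every such U.
  x = x1: open {x1} ∋ x has {x1} ∩ (A ∖ {x1}) = ∅, so x is NOT a limit point.
  x = x2: open {x2} ∋ x has {x2} ∩ (A ∖ {x2}) = ∅, so x is NOT a limit point.
  x = x3: open {x2, x3} ∋ x has {x2, x3} ∩ (A ∖ {x3}) = ∅, so x is NOT a limit point.
  x = x4: opens ∋ x are {x1, x4}, {x1, x2, x4}, {x1, x2, x3, x4}; each meets A ∖ {x4}, so x IS a limit point.
Collecting: A' = {x4}.


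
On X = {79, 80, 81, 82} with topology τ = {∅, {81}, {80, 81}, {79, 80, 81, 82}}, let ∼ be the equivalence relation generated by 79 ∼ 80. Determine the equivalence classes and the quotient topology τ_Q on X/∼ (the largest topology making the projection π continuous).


X/∼ = {[79=80], [81], [82]}; |τ_Q| = 3.

Equivalence classes: [79=80], [81], [82].
Quotient map π: X → X/∼ sends 79 ↦ [79=80], 80 ↦ [79=80], 81 ↦ [81], 82 ↦ [82].
For each subset V ⊆ X/∼, compute π^{-1}(V) ⊆ X and check whether π^{-1}(V) ∈ τ. V is open in τ_Q iff π^{-1}(V) ∈ τ.
  V = {}: π^{-1}(V) = ∅ ∈ τ ✓.
  V = {[79=80]}: π^{-1}(V) = {79, 80} ∉ τ ✗.
  V = {[81]}: π^{-1}(V) = {81} ∈ τ ✓.
  V = {[79=80], [81]}: π^{-1}(V) = {79, 80, 81} ∉ τ ✗.
  V = {[82]}: π^{-1}(V) = {82} ∉ τ ✗.
  V = {[79=80], [82]}: π^{-1}(V) = {79, 80, 82} ∉ τ ✗.
  V = {[81], [82]}: π^{-1}(V) = {81, 82} ∉ τ ✗.
  V = {[79=80], [81], [82]}: π^{-1}(V) = {79, 80, 81, 82} ∈ τ ✓.
Open sets in the quotient: τ_Q = {{}, {[81]}, {[79=80], [81], [82]}} (3 elements).


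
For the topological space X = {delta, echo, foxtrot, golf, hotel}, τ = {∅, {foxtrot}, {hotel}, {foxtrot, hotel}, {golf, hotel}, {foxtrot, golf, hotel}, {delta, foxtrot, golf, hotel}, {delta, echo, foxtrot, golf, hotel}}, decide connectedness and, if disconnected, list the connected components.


(X, τ) is connected.

Find clopen sets (U ∈ τ with X ∖ U ∈ τ):
  U = ∅, X ∖ U = {delta, echo, foxtrot, golf, hotel} — both open, so U is clopen.
  U = {delta, echo, foxtrot, golf, hotel}, X ∖ U = ∅ — both open, so U is clopen.
Only trivial clopens (∅ and X) exist, so (X, τ) is connected.
Compute connected components by grouping points that agree on all clopens:
  component: {delta, echo, foxtrot, golf, hotel}


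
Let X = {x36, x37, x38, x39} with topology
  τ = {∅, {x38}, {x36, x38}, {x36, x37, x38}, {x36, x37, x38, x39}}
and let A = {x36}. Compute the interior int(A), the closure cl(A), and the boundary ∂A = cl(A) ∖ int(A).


int(A) = ∅, cl(A) = {x36, x37, x39}, ∂A = {x36, x37, x39}.

Closed sets in (X, τ) are complements of opens:
  closed(X, τ) = {∅, {x39}, {x37, x39}, {x36, x37, x39}, {x36, x37, x38, x39}}.
int(A) = ⋃ {U ∈ τ : U ⊆ A}. Opens contained in A: ∅.
Taking the union of these: int(A) = ∅.
cl(A) = ⋂ {C closed : A ⊆ C}. Closed sets containing A: {x36, x37, x39}, {x36, x37, x38, x39}.
Intersecting these: cl(A) = {x36, x37, x39}.
∂A = cl(A) ∖ int(A) = {x36, x37, x39} ∖ ∅ = {x36, x37, x39}.


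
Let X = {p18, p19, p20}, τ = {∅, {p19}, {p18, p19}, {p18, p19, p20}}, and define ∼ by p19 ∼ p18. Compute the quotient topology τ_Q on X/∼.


X/∼ = {[p18=p19], [p20]}; |τ_Q| = 3.

Equivalence classes: [p18=p19], [p20].
Quotient map π: X → X/∼ sends p18 ↦ [p18=p19], p19 ↦ [p18=p19], p20 ↦ [p20].
For each subset V ⊆ X/∼, compute π^{-1}(V) ⊆ X and check whether π^{-1}(V) ∈ τ. V is open in τ_Q iff π^{-1}(V) ∈ τ.
  V = {}: π^{-1}(V) = ∅ ∈ τ ✓.
  V = {[p18=p19]}: π^{-1}(V) = {p18, p19} ∈ τ ✓.
  V = {[p20]}: π^{-1}(V) = {p20} ∉ τ ✗.
  V = {[p18=p19], [p20]}: π^{-1}(V) = {p18, p19, p20} ∈ τ ✓.
Open sets in the quotient: τ_Q = {{}, {[p18=p19]}, {[p18=p19], [p20]}} (3 elements).


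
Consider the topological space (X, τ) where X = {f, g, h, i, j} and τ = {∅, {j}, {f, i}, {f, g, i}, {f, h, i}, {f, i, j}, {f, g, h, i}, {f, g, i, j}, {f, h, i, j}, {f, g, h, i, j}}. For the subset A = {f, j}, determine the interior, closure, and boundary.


int(A) = {j}, cl(A) = {f, g, h, i, j}, ∂A = {f, g, h, i}.

Closed sets in (X, τ) are complements of opens:
  closed(X, τ) = {∅, {g}, {h}, {j}, {g, h}, {g, j}, {h, j}, {g, h, j}, {f, g, h, i}, {f, g, h, i, j}}.
int(A) = ⋃ {U ∈ τ : U ⊆ A}. Opens contained in A: ∅, {j}.
Taking the union of these: int(A) = {j}.
cl(A) = ⋂ {C closed : A ⊆ C}. Closed sets containing A: {f, g, h, i, j}.
Intersecting these: cl(A) = {f, g, h, i, j}.
∂A = cl(A) ∖ int(A) = {f, g, h, i, j} ∖ {j} = {f, g, h, i}.


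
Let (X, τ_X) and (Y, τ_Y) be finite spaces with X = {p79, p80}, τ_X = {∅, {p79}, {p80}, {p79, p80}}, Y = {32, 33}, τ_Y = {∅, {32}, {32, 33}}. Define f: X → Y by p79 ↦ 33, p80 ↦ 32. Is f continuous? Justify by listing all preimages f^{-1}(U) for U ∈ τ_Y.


f IS continuous.

Compute f^{-1}(U) for each U ∈ τ_Y:
  U = ∅: f^{-1}(U) = ∅ ∈ τ_X ✓.
  U = {32}: f^{-1}(U) = {p80} ∈ τ_X ✓.
  U = {32, 33}: f^{-1}(U) = {p79, p80} ∈ τ_X ✓.
Every preimage lies in τ_X, so f IS continuous.


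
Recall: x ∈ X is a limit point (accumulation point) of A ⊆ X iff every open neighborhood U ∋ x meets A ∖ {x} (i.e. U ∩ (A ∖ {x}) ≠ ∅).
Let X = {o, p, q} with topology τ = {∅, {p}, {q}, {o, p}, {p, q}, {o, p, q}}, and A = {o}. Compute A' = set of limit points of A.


A' = ∅

For each x ∈ X, list the open sets U ∈ τ with x ∈ U, then check whether U ∩ (A ∖ {x}) ≠ ∅ for every such U.
  x = o: open {o, p} ∋ x has {o, p} ∩ (A ∖ {o}) = ∅, so x is NOT a limit point.
  x = p: open {p} ∋ x has {p} ∩ (A ∖ {p}) = ∅, so x is NOT a limit point.
  x = q: open {q} ∋ x has {q} ∩ (A ∖ {q}) = ∅, so x is NOT a limit point.
Collecting: A' = ∅.


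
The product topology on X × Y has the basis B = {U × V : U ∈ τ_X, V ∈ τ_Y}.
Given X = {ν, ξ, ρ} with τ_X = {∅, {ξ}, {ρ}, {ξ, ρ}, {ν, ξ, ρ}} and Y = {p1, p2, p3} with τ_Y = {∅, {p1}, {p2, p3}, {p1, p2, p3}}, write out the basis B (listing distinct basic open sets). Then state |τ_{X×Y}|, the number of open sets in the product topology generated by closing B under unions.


Basis B = {∅ × ∅, {ξ} × {p1}, {ρ} × {p1}, {ξ, ρ} × {p1}, {ξ} × {p2, p3}, {ρ} × {p2, p3}, {ν, ξ, ρ} × {p1}, {ξ} × {p1, p2, p3}, {ρ} × {p1, p2, p3}, {ξ, ρ} × {p2, p3}, {ν, ξ, ρ} × {p2, p3}, {ξ, ρ} × {p1, p2, p3}, {ν, ξ, ρ} × {p1, p2, p3}}; |τ_{X×Y}| = 25.

Enumerate products U × V with U ∈ τ_X, V ∈ τ_Y (deduplicated):
  ∅ × ∅ = {} (∅)
  {ξ} × {p1} = {(ξ,p1)}
  {ρ} × {p1} = {(ρ,p1)}
  {ξ, ρ} × {p1} = {(ξ,p1), (ρ,p1)}
  {ξ} × {p2, p3} = {(ξ,p2), (ξ,p3)}
  {ρ} × {p2, p3} = {(ρ,p2), (ρ,p3)}
  {ν, ξ, ρ} × {p1} = {(ν,p1), (ξ,p1), (ρ,p1)}
  {ξ} × {p1, p2, p3} = {(ξ,p1), (ξ,p2), (ξ,p3)}
  {ρ} × {p1, p2, p3} = {(ρ,p1), (ρ,p2), (ρ,p3)}
  {ξ, ρ} × {p2, p3} = {(ξ,p2), (ξ,p3), (ρ,p2), (ρ,p3)}
  {ν, ξ, ρ} × {p2, p3} = {(ν,p2), (ν,p3), (ξ,p2), (ξ,p3), (ρ,p2), (ρ,p3)}
  {ξ, ρ} × {p1, p2, p3} = {(ξ,p1), (ξ,p2), (ξ,p3), (ρ,p1), (ρ,p2), (ρ,p3)}
  {ν, ξ, ρ} × {p1, p2, p3} = {(ν,p1), (ν,p2), (ν,p3), (ξ,p1), (ξ,p2), (ξ,p3), (ρ,p1), (ρ,p2), (ρ,p3)}
These 13 distinct sets form the basis B.
Close under arbitrary unions to get τ_{X×Y}; counting gives |τ_{X×Y}| = 25.


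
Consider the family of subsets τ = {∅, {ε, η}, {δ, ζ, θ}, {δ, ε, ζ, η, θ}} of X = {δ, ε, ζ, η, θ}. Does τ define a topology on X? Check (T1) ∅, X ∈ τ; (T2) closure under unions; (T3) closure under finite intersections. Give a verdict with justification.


τ IS a topology on X.

Axiom (T1): ∅ ∈ τ? Yes; X ∈ τ? Yes.
Axiom (T2/T3): check pairwise unions and intersections of members of τ.
All pairwise intersections and unions checked — each lies in τ. Therefore τ satisfies (T1), (T2), (T3): it IS a topology on X.


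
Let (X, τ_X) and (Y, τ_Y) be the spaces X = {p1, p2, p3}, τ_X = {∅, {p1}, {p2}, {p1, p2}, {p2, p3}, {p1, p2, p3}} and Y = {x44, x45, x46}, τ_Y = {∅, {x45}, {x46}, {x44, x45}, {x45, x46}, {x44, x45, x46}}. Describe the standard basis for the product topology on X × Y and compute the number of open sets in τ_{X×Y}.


Basis B = {∅ × ∅, {p1} × {x45}, {p1} × {x46}, {p2} × {x45}, {p2} × {x46}, {p1} × {x44, x45}, {p1} × {x45, x46}, {p1, p2} × {x45}, {p1, p2} × {x46}, {p2} × {x44, x45}, {p2} × {x45, x46}, {p2, p3} × {x45}, {p2, p3} × {x46}, {p1} × {x44, x45, x46}, {p1, p2, p3} × {x45}, {p1, p2, p3} × {x46}, {p2} × {x44, x45, x46}, {p1, p2} × {x44, x45}, {p1, p2} × {x45, x46}, {p2, p3} × {x44, x45}, {p2, p3} × {x45, x46}, {p1, p2} × {x44, x45, x46}, {p1, p2, p3} × {x44, x45}, {p1, p2, p3} × {x45, x46}, {p2, p3} × {x44, x45, x46}, {p1, p2, p3} × {x44, x45, x46}}; |τ_{X×Y}| = 108.

Enumerate products U × V with U ∈ τ_X, V ∈ τ_Y (deduplicated):
  ∅ × ∅ = {} (∅)
  {p1} × {x45} = {(p1,x45)}
  {p1} × {x46} = {(p1,x46)}
  {p2} × {x45} = {(p2,x45)}
  {p2} × {x46} = {(p2,x46)}
  {p1} × {x44, x45} = {(p1,x44), (p1,x45)}
  {p1} × {x45, x46} = {(p1,x45), (p1,x46)}
  {p1, p2} × {x45} = {(p1,x45), (p2,x45)}
  {p1, p2} × {x46} = {(p1,x46), (p2,x46)}
  {p2} × {x44, x45} = {(p2,x44), (p2,x45)}
  {p2} × {x45, x46} = {(p2,x45), (p2,x46)}
  {p2, p3} × {x45} = {(p2,x45), (p3,x45)}
  {p2, p3} × {x46} = {(p2,x46), (p3,x46)}
  {p1} × {x44, x45, x46} = {(p1,x44), (p1,x45), (p1,x46)}
  {p1, p2, p3} × {x45} = {(p1,x45), (p2,x45), (p3,x45)}
  {p1, p2, p3} × {x46} = {(p1,x46), (p2,x46), (p3,x46)}
  {p2} × {x44, x45, x46} = {(p2,x44), (p2,x45), (p2,x46)}
  {p1, p2} × {x44, x45} = {(p1,x44), (p1,x45), (p2,x44), (p2,x45)}
  {p1, p2} × {x45, x46} = {(p1,x45), (p1,x46), (p2,x45), (p2,x46)}
  {p2, p3} × {x44, x45} = {(p2,x44), (p2,x45), (p3,x44), (p3,x45)}
  {p2, p3} × {x45, x46} = {(p2,x45), (p2,x46), (p3,x45), (p3,x46)}
  {p1, p2} × {x44, x45, x46} = {(p1,x44), (p1,x45), (p1,x46), (p2,x44), (p2,x45), (p2,x46)}
  {p1, p2, p3} × {x44, x45} = {(p1,x44), (p1,x45), (p2,x44), (p2,x45), (p3,x44), (p3,x45)}
  {p1, p2, p3} × {x45, x46} = {(p1,x45), (p1,x46), (p2,x45), (p2,x46), (p3,x45), (p3,x46)}
  {p2, p3} × {x44, x45, x46} = {(p2,x44), (p2,x45), (p2,x46), (p3,x44), (p3,x45), (p3,x46)}
  {p1, p2, p3} × {x44, x45, x46} = {(p1,x44), (p1,x45), (p1,x46), (p2,x44), (p2,x45), (p2,x46), (p3,x44), (p3,x45), (p3,x46)}
These 26 distinct sets form the basis B.
Close under arbitrary unions to get τ_{X×Y}; counting gives |τ_{X×Y}| = 108.


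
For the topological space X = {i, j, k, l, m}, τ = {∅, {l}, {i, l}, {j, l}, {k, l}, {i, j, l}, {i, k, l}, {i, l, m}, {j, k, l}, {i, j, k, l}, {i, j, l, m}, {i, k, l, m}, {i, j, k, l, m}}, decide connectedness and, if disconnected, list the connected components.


(X, τ) is connected.

Find clopen sets (U ∈ τ with X ∖ U ∈ τ):
  U = ∅, X ∖ U = {i, j, k, l, m} — both open, so U is clopen.
  U = {i, j, k, l, m}, X ∖ U = ∅ — both open, so U is clopen.
Only trivial clopens (∅ and X) exist, so (X, τ) is connected.
Compute connected components by grouping points that agree on all clopens:
  component: {i, j, k, l, m}


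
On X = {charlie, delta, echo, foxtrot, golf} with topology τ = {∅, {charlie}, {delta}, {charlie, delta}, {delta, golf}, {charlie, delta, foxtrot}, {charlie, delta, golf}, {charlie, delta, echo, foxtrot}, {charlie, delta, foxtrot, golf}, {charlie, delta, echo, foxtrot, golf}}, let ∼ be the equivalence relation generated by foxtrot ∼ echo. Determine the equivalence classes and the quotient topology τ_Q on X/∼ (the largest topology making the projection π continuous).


X/∼ = {[charlie], [delta], [echo=foxtrot], [golf]}; |τ_Q| = 8.

Equivalence classes: [charlie], [delta], [echo=foxtrot], [golf].
Quotient map π: X → X/∼ sends charlie ↦ [charlie], delta ↦ [delta], echo ↦ [echo=foxtrot], foxtrot ↦ [echo=foxtrot], golf ↦ [golf].
For each subset V ⊆ X/∼, compute π^{-1}(V) ⊆ X and check whether π^{-1}(V) ∈ τ. V is open in τ_Q iff π^{-1}(V) ∈ τ.
  V = {}: π^{-1}(V) = ∅ ∈ τ ✓.
  V = {[charlie]}: π^{-1}(V) = {charlie} ∈ τ ✓.
  V = {[delta]}: π^{-1}(V) = {delta} ∈ τ ✓.
  V = {[charlie], [delta]}: π^{-1}(V) = {charlie, delta} ∈ τ ✓.
  V = {[echo=foxtrot]}: π^{-1}(V) = {echo, foxtrot} ∉ τ ✗.
  V = {[charlie], [echo=foxtrot]}: π^{-1}(V) = {charlie, echo, foxtrot} ∉ τ ✗.
  V = {[delta], [echo=foxtrot]}: π^{-1}(V) = {delta, echo, foxtrot} ∉ τ ✗.
  V = {[charlie], [delta], [echo=foxtrot]}: π^{-1}(V) = {charlie, delta, echo, foxtrot} ∈ τ ✓.
  V = {[golf]}: π^{-1}(V) = {golf} ∉ τ ✗.
  V = {[charlie], [golf]}: π^{-1}(V) = {charlie, golf} ∉ τ ✗.
  V = {[delta], [golf]}: π^{-1}(V) = {delta, golf} ∈ τ ✓.
  V = {[charlie], [delta], [golf]}: π^{-1}(V) = {charlie, delta, golf} ∈ τ ✓.
  V = {[echo=foxtrot], [golf]}: π^{-1}(V) = {echo, foxtrot, golf} ∉ τ ✗.
  V = {[charlie], [echo=foxtrot], [golf]}: π^{-1}(V) = {charlie, echo, foxtrot, golf} ∉ τ ✗.
  V = {[delta], [echo=foxtrot], [golf]}: π^{-1}(V) = {delta, echo, foxtrot, golf} ∉ τ ✗.
  V = {[charlie], [delta], [echo=foxtrot], [golf]}: π^{-1}(V) = {charlie, delta, echo, foxtrot, golf} ∈ τ ✓.
Open sets in the quotient: τ_Q = {{}, {[charlie]}, {[delta]}, {[charlie], [delta]}, {[charlie], [delta], [echo=foxtrot]}, {[delta], [golf]}, {[charlie], [delta], [golf]}, {[charlie], [delta], [echo=foxtrot], [golf]}} (8 elements).


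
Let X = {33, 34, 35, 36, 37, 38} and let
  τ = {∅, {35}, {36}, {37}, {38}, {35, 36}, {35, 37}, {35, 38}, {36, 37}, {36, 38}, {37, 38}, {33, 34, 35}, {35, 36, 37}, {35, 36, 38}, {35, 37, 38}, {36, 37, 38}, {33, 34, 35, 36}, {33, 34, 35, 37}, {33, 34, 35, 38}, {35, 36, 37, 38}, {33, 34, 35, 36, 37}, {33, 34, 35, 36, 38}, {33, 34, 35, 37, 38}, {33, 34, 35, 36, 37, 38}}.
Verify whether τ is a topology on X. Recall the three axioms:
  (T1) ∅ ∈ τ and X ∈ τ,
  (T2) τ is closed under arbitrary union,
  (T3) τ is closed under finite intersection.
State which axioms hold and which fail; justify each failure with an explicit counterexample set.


τ IS a topology on X.

Axiom (T1): ∅ ∈ τ? Yes; X ∈ τ? Yes.
Axiom (T2/T3): check pairwise unions and intersections of members of τ.
All pairwise intersections and unions checked — each lies in τ. Therefore τ satisfies (T1), (T2), (T3): it IS a topology on X.


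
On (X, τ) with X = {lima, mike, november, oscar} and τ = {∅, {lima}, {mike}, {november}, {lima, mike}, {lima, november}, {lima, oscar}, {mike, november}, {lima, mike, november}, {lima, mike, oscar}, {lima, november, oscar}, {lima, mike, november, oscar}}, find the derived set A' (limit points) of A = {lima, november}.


A' = {oscar}

For each x ∈ X, list the open sets U ∈ τ with x ∈ U, then check whether U ∩ (A ∖ {x}) ≠ ∅ for every such U.
  x = lima: open {lima} ∋ x has {lima} ∩ (A ∖ {lima}) = ∅, so x is NOT a limit point.
  x = mike: open {mike} ∋ x has {mike} ∩ (A ∖ {mike}) = ∅, so x is NOT a limit point.
  x = november: open {november} ∋ x has {november} ∩ (A ∖ {november}) = ∅, so x is NOT a limit point.
  x = oscar: opens ∋ x are {lima, oscar}, {lima, mike, oscar}, {lima, november, oscar}, {lima, mike, november, oscar}; each meets A ∖ {oscar}, so x IS a limit point.
Collecting: A' = {oscar}.


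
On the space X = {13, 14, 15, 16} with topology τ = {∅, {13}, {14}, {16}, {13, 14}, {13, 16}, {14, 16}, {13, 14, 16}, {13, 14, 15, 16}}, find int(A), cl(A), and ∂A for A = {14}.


int(A) = {14}, cl(A) = {14, 15}, ∂A = {15}.

Closed sets in (X, τ) are complements of opens:
  closed(X, τ) = {∅, {15}, {13, 15}, {14, 15}, {15, 16}, {13, 14, 15}, {13, 15, 16}, {14, 15, 16}, {13, 14, 15, 16}}.
int(A) = ⋃ {U ∈ τ : U ⊆ A}. Opens contained in A: ∅, {14}.
Taking the union of these: int(A) = {14}.
cl(A) = ⋂ {C closed : A ⊆ C}. Closed sets containing A: {14, 15}, {13, 14, 15}, {14, 15, 16}, {13, 14, 15, 16}.
Intersecting these: cl(A) = {14, 15}.
∂A = cl(A) ∖ int(A) = {14, 15} ∖ {14} = {15}.


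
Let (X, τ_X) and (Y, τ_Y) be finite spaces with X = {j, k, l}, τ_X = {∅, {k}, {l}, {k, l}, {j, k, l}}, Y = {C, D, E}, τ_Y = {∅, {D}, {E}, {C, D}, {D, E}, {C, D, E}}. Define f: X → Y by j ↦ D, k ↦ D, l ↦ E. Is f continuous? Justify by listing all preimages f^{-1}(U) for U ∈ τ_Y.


f is NOT continuous.

Compute f^{-1}(U) for each U ∈ τ_Y:
  U = ∅: f^{-1}(U) = ∅ ∈ τ_X ✓.
  U = {D}: f^{-1}(U) = {j, k} ∉ τ_X ✗.
  U = {E}: f^{-1}(U) = {l} ∈ τ_X ✓.
  U = {C, D}: f^{-1}(U) = {j, k} ∉ τ_X ✗.
  U = {D, E}: f^{-1}(U) = {j, k, l} ∈ τ_X ✓.
  U = {C, D, E}: f^{-1}(U) = {j, k, l} ∈ τ_X ✓.
Found U = {D} with f^{-1}(U) = {j, k} not in τ_X. Therefore f is NOT continuous.


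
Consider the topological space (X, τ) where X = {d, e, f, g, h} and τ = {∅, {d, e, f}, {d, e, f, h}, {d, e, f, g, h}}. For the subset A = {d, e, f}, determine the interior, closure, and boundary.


int(A) = {d, e, f}, cl(A) = {d, e, f, g, h}, ∂A = {g, h}.

Closed sets in (X, τ) are complements of opens:
  closed(X, τ) = {∅, {g}, {g, h}, {d, e, f, g, h}}.
int(A) = ⋃ {U ∈ τ : U ⊆ A}. Opens contained in A: ∅, {d, e, f}.
Taking the union of these: int(A) = {d, e, f}.
cl(A) = ⋂ {C closed : A ⊆ C}. Closed sets containing A: {d, e, f, g, h}.
Intersecting these: cl(A) = {d, e, f, g, h}.
∂A = cl(A) ∖ int(A) = {d, e, f, g, h} ∖ {d, e, f} = {g, h}.


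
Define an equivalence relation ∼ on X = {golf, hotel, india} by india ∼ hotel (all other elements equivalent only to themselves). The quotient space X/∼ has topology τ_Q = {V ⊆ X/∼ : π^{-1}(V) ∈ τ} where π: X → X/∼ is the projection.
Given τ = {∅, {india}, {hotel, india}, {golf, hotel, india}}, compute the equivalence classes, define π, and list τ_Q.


X/∼ = {[golf], [hotel=india]}; |τ_Q| = 3.

Equivalence classes: [golf], [hotel=india].
Quotient map π: X → X/∼ sends golf ↦ [golf], hotel ↦ [hotel=india], india ↦ [hotel=india].
For each subset V ⊆ X/∼, compute π^{-1}(V) ⊆ X and check whether π^{-1}(V) ∈ τ. V is open in τ_Q iff π^{-1}(V) ∈ τ.
  V = {}: π^{-1}(V) = ∅ ∈ τ ✓.
  V = {[golf]}: π^{-1}(V) = {golf} ∉ τ ✗.
  V = {[hotel=india]}: π^{-1}(V) = {hotel, india} ∈ τ ✓.
  V = {[golf], [hotel=india]}: π^{-1}(V) = {golf, hotel, india} ∈ τ ✓.
Open sets in the quotient: τ_Q = {{}, {[hotel=india]}, {[golf], [hotel=india]}} (3 elements).


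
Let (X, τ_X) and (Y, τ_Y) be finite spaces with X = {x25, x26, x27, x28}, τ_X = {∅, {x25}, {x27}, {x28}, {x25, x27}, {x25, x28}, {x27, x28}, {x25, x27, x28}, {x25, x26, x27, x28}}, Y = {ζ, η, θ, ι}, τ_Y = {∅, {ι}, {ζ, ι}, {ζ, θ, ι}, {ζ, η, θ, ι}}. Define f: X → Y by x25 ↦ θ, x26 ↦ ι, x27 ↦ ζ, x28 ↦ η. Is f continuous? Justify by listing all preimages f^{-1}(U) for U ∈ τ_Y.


f is NOT continuous.

Compute f^{-1}(U) for each U ∈ τ_Y:
  U = ∅: f^{-1}(U) = ∅ ∈ τ_X ✓.
  U = {ι}: f^{-1}(U) = {x26} ∉ τ_X ✗.
  U = {ζ, ι}: f^{-1}(U) = {x26, x27} ∉ τ_X ✗.
  U = {ζ, θ, ι}: f^{-1}(U) = {x25, x26, x27} ∉ τ_X ✗.
  U = {ζ, η, θ, ι}: f^{-1}(U) = {x25, x26, x27, x28} ∈ τ_X ✓.
Found U = {ι} with f^{-1}(U) = {x26} not in τ_X. Therefore f is NOT continuous.


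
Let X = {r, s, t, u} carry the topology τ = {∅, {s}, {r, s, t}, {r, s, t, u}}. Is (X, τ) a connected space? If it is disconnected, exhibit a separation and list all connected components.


(X, τ) is connected.

Find clopen sets (U ∈ τ with X ∖ U ∈ τ):
  U = ∅, X ∖ U = {r, s, t, u} — both open, so U is clopen.
  U = {r, s, t, u}, X ∖ U = ∅ — both open, so U is clopen.
Only trivial clopens (∅ and X) exist, so (X, τ) is connected.
Compute connected components by grouping points that agree on all clopens:
  component: {r, s, t, u}


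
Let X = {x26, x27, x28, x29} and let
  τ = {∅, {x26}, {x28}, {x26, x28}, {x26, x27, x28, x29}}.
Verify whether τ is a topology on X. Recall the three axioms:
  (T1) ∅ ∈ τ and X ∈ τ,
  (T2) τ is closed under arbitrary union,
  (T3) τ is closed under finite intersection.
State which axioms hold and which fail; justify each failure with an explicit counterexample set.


τ IS a topology on X.

Axiom (T1): ∅ ∈ τ? Yes; X ∈ τ? Yes.
Axiom (T2/T3): check pairwise unions and intersections of members of τ.
All pairwise intersections and unions checked — each lies in τ. Therefore τ satisfies (T1), (T2), (T3): it IS a topology on X.


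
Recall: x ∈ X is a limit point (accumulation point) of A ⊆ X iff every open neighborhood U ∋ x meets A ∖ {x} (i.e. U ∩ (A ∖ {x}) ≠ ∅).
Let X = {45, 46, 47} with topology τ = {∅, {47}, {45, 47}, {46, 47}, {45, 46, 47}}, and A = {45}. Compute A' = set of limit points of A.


A' = ∅

For each x ∈ X, list the open sets U ∈ τ with x ∈ U, then check whether U ∩ (A ∖ {x}) ≠ ∅ for every such U.
  x = 45: open {45, 47} ∋ x has {45, 47} ∩ (A ∖ {45}) = ∅, so x is NOT a limit point.
  x = 46: open {46, 47} ∋ x has {46, 47} ∩ (A ∖ {46}) = ∅, so x is NOT a limit point.
  x = 47: open {47} ∋ x has {47} ∩ (A ∖ {47}) = ∅, so x is NOT a limit point.
Collecting: A' = ∅.


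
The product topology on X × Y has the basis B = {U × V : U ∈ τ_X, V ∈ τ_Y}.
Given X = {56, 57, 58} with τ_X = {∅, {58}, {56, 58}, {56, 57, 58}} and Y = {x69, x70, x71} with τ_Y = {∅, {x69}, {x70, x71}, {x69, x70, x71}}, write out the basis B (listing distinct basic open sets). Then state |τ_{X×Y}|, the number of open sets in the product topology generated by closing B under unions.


Basis B = {∅ × ∅, {58} × {x69}, {56, 58} × {x69}, {58} × {x70, x71}, {56, 57, 58} × {x69}, {58} × {x69, x70, x71}, {56, 58} × {x70, x71}, {56, 58} × {x69, x70, x71}, {56, 57, 58} × {x70, x71}, {56, 57, 58} × {x69, x70, x71}}; |τ_{X×Y}| = 16.

Enumerate products U × V with U ∈ τ_X, V ∈ τ_Y (deduplicated):
  ∅ × ∅ = {} (∅)
  {58} × {x69} = {(58,x69)}
  {56, 58} × {x69} = {(56,x69), (58,x69)}
  {58} × {x70, x71} = {(58,x70), (58,x71)}
  {56, 57, 58} × {x69} = {(56,x69), (57,x69), (58,x69)}
  {58} × {x69, x70, x71} = {(58,x69), (58,x70), (58,x71)}
  {56, 58} × {x70, x71} = {(56,x70), (56,x71), (58,x70), (58,x71)}
  {56, 58} × {x69, x70, x71} = {(56,x69), (56,x70), (56,x71), (58,x69), (58,x70), (58,x71)}
  {56, 57, 58} × {x70, x71} = {(56,x70), (56,x71), (57,x70), (57,x71), (58,x70), (58,x71)}
  {56, 57, 58} × {x69, x70, x71} = {(56,x69), (56,x70), (56,x71), (57,x69), (57,x70), (57,x71), (58,x69), (58,x70), (58,x71)}
These 10 distinct sets form the basis B.
Close under arbitrary unions to get τ_{X×Y}; counting gives |τ_{X×Y}| = 16.


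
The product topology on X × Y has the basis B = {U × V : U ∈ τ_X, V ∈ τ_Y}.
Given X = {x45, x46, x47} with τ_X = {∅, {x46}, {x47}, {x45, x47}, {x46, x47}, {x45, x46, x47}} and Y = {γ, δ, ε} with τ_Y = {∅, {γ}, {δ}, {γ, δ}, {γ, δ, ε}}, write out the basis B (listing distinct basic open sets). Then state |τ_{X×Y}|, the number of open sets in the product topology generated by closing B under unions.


Basis B = {∅ × ∅, {x46} × {γ}, {x46} × {δ}, {x47} × {γ}, {x47} × {δ}, {x45, x47} × {γ}, {x45, x47} × {δ}, {x46} × {γ, δ}, {x46, x47} × {γ}, {x46, x47} × {δ}, {x47} × {γ, δ}, {x45, x46, x47} × {γ}, {x45, x46, x47} × {δ}, {x46} × {γ, δ, ε}, {x47} × {γ, δ, ε}, {x45, x47} × {γ, δ}, {x46, x47} × {γ, δ}, {x45, x47} × {γ, δ, ε}, {x45, x46, x47} × {γ, δ}, {x46, x47} × {γ, δ, ε}, {x45, x46, x47} × {γ, δ, ε}}; |τ_{X×Y}| = 70.

Enumerate products U × V with U ∈ τ_X, V ∈ τ_Y (deduplicated):
  ∅ × ∅ = {} (∅)
  {x46} × {γ} = {(x46,γ)}
  {x46} × {δ} = {(x46,δ)}
  {x47} × {γ} = {(x47,γ)}
  {x47} × {δ} = {(x47,δ)}
  {x45, x47} × {γ} = {(x45,γ), (x47,γ)}
  {x45, x47} × {δ} = {(x45,δ), (x47,δ)}
  {x46} × {γ, δ} = {(x46,γ), (x46,δ)}
  {x46, x47} × {γ} = {(x46,γ), (x47,γ)}
  {x46, x47} × {δ} = {(x46,δ), (x47,δ)}
  {x47} × {γ, δ} = {(x47,γ), (x47,δ)}
  {x45, x46, x47} × {γ} = {(x45,γ), (x46,γ), (x47,γ)}
  {x45, x46, x47} × {δ} = {(x45,δ), (x46,δ), (x47,δ)}
  {x46} × {γ, δ, ε} = {(x46,γ), (x46,δ), (x46,ε)}
  {x47} × {γ, δ, ε} = {(x47,γ), (x47,δ), (x47,ε)}
  {x45, x47} × {γ, δ} = {(x45,γ), (x45,δ), (x47,γ), (x47,δ)}
  {x46, x47} × {γ, δ} = {(x46,γ), (x46,δ), (x47,γ), (x47,δ)}
  {x45, x47} × {γ, δ, ε} = {(x45,γ), (x45,δ), (x45,ε), (x47,γ), (x47,δ), (x47,ε)}
  {x45, x46, x47} × {γ, δ} = {(x45,γ), (x45,δ), (x46,γ), (x46,δ), (x47,γ), (x47,δ)}
  {x46, x47} × {γ, δ, ε} = {(x46,γ), (x46,δ), (x46,ε), (x47,γ), (x47,δ), (x47,ε)}
  {x45, x46, x47} × {γ, δ, ε} = {(x45,γ), (x45,δ), (x45,ε), (x46,γ), (x46,δ), (x46,ε), (x47,γ), (x47,δ), (x47,ε)}
These 21 distinct sets form the basis B.
Close under arbitrary unions to get τ_{X×Y}; counting gives |τ_{X×Y}| = 70.


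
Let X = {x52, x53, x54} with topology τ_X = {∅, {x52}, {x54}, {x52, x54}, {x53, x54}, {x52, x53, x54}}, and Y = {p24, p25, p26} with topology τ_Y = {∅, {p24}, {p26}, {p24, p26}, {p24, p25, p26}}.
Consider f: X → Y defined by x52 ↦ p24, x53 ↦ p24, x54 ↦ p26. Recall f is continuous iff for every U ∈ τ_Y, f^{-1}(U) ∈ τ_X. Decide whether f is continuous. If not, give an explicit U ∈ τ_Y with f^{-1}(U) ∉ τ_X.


f is NOT continuous.

Compute f^{-1}(U) for each U ∈ τ_Y:
  U = ∅: f^{-1}(U) = ∅ ∈ τ_X ✓.
  U = {p24}: f^{-1}(U) = {x52, x53} ∉ τ_X ✗.
  U = {p26}: f^{-1}(U) = {x54} ∈ τ_X ✓.
  U = {p24, p26}: f^{-1}(U) = {x52, x53, x54} ∈ τ_X ✓.
  U = {p24, p25, p26}: f^{-1}(U) = {x52, x53, x54} ∈ τ_X ✓.
Found U = {p24} with f^{-1}(U) = {x52, x53} not in τ_X. Therefore f is NOT continuous.


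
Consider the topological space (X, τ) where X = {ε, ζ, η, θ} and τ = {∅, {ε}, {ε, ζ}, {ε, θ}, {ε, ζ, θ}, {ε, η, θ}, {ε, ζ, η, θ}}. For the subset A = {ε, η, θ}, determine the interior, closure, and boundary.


int(A) = {ε, η, θ}, cl(A) = {ε, ζ, η, θ}, ∂A = {ζ}.

Closed sets in (X, τ) are complements of opens:
  closed(X, τ) = {∅, {ζ}, {η}, {ζ, η}, {η, θ}, {ζ, η, θ}, {ε, ζ, η, θ}}.
int(A) = ⋃ {U ∈ τ : U ⊆ A}. Opens contained in A: ∅, {ε}, {ε, θ}, {ε, η, θ}.
Taking the union of these: int(A) = {ε, η, θ}.
cl(A) = ⋂ {C closed : A ⊆ C}. Closed sets containing A: {ε, ζ, η, θ}.
Intersecting these: cl(A) = {ε, ζ, η, θ}.
∂A = cl(A) ∖ int(A) = {ε, ζ, η, θ} ∖ {ε, η, θ} = {ζ}.


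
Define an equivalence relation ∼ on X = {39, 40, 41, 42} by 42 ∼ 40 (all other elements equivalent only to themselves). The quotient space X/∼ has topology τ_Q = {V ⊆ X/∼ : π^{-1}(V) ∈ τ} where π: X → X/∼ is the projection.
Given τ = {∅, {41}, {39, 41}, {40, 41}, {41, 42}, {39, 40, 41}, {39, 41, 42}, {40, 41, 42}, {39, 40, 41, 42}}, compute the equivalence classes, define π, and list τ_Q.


X/∼ = {[39], [40=42], [41]}; |τ_Q| = 5.

Equivalence classes: [39], [40=42], [41].
Quotient map π: X → X/∼ sends 39 ↦ [39], 40 ↦ [40=42], 41 ↦ [41], 42 ↦ [40=42].
For each subset V ⊆ X/∼, compute π^{-1}(V) ⊆ X and check whether π^{-1}(V) ∈ τ. V is open in τ_Q iff π^{-1}(V) ∈ τ.
  V = {}: π^{-1}(V) = ∅ ∈ τ ✓.
  V = {[39]}: π^{-1}(V) = {39} ∉ τ ✗.
  V = {[40=42]}: π^{-1}(V) = {40, 42} ∉ τ ✗.
  V = {[39], [40=42]}: π^{-1}(V) = {39, 40, 42} ∉ τ ✗.
  V = {[41]}: π^{-1}(V) = {41} ∈ τ ✓.
  V = {[39], [41]}: π^{-1}(V) = {39, 41} ∈ τ ✓.
  V = {[40=42], [41]}: π^{-1}(V) = {40, 41, 42} ∈ τ ✓.
  V = {[39], [40=42], [41]}: π^{-1}(V) = {39, 40, 41, 42} ∈ τ ✓.
Open sets in the quotient: τ_Q = {{}, {[41]}, {[39], [41]}, {[40=42], [41]}, {[39], [40=42], [41]}} (5 elements).


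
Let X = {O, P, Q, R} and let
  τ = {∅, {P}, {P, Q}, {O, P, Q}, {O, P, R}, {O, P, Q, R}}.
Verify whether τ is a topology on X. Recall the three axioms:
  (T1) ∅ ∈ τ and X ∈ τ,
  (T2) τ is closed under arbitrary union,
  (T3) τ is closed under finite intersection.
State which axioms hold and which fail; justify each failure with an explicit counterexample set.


τ is NOT a topology on X.

Axiom (T1): ∅ ∈ τ? Yes; X ∈ τ? Yes.
Axiom (T2/T3): check pairwise unions and intersections of members of τ.
Counterexample for (T3): {O, P, Q} ∩ {O, P, R} = {O, P} ∉ τ. Therefore τ is NOT a topology.


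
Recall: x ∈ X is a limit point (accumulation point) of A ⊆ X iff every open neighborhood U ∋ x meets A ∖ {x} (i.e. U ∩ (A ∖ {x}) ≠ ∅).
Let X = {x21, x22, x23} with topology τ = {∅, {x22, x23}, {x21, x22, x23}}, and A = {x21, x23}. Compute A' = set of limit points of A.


A' = {x21, x22}

For each x ∈ X, list the open sets U ∈ τ with x ∈ U, then check whether U ∩ (A ∖ {x}) ≠ ∅ for every such U.
  x = x21: opens ∋ x are {x21, x22, x23}; each meets A ∖ {x21}, so x IS a limit point.
  x = x22: opens ∋ x are {x22, x23}, {x21, x22, x23}; each meets A ∖ {x22}, so x IS a limit point.
  x = x23: open {x22, x23} ∋ x has {x22, x23} ∩ (A ∖ {x23}) = ∅, so x is NOT a limit point.
Collecting: A' = {x21, x22}.


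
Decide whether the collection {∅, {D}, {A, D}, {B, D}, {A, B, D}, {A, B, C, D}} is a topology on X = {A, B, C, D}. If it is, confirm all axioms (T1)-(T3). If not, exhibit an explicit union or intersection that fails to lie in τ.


τ IS a topology on X.

Axiom (T1): ∅ ∈ τ? Yes; X ∈ τ? Yes.
Axiom (T2/T3): check pairwise unions and intersections of members of τ.
All pairwise intersections and unions checked — each lies in τ. Therefore τ satisfies (T1), (T2), (T3): it IS a topology on X.


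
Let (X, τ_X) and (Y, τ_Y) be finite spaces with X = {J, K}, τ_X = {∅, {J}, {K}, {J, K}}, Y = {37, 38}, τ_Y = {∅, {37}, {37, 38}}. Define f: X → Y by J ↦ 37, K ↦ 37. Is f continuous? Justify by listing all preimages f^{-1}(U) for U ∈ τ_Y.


f IS continuous.

Compute f^{-1}(U) for each U ∈ τ_Y:
  U = ∅: f^{-1}(U) = ∅ ∈ τ_X ✓.
  U = {37}: f^{-1}(U) = {J, K} ∈ τ_X ✓.
  U = {37, 38}: f^{-1}(U) = {J, K} ∈ τ_X ✓.
Every preimage lies in τ_X, so f IS continuous.


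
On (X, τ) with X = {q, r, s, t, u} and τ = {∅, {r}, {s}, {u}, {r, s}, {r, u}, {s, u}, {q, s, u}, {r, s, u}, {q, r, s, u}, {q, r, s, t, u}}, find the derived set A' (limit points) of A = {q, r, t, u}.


A' = {q, t}

For each x ∈ X, list the open sets U ∈ τ with x ∈ U, then check whether U ∩ (A ∖ {x}) ≠ ∅ for every such U.
  x = q: opens ∋ x are {q, s, u}, {q, r, s, u}, {q, r, s, t, u}; each meets A ∖ {q}, so x IS a limit point.
  x = r: open {r} ∋ x has {r} ∩ (A ∖ {r}) = ∅, so x is NOT a limit point.
  x = s: open {s} ∋ x has {s} ∩ (A ∖ {s}) = ∅, so x is NOT a limit point.
  x = t: opens ∋ x are {q, r, s, t, u}; each meets A ∖ {t}, so x IS a limit point.
  x = u: open {u} ∋ x has {u} ∩ (A ∖ {u}) = ∅, so x is NOT a limit point.
Collecting: A' = {q, t}.


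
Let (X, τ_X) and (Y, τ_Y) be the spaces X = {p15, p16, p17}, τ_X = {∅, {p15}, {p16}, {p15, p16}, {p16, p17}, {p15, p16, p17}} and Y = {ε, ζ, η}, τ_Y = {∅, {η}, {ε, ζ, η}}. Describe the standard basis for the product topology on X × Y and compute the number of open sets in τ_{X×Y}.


Basis B = {∅ × ∅, {p15} × {η}, {p16} × {η}, {p15, p16} × {η}, {p16, p17} × {η}, {p15} × {ε, ζ, η}, {p15, p16, p17} × {η}, {p16} × {ε, ζ, η}, {p15, p16} × {ε, ζ, η}, {p16, p17} × {ε, ζ, η}, {p15, p16, p17} × {ε, ζ, η}}; |τ_{X×Y}| = 18.

Enumerate products U × V with U ∈ τ_X, V ∈ τ_Y (deduplicated):
  ∅ × ∅ = {} (∅)
  {p15} × {η} = {(p15,η)}
  {p16} × {η} = {(p16,η)}
  {p15, p16} × {η} = {(p15,η), (p16,η)}
  {p16, p17} × {η} = {(p16,η), (p17,η)}
  {p15} × {ε, ζ, η} = {(p15,ε), (p15,ζ), (p15,η)}
  {p15, p16, p17} × {η} = {(p15,η), (p16,η), (p17,η)}
  {p16} × {ε, ζ, η} = {(p16,ε), (p16,ζ), (p16,η)}
  {p15, p16} × {ε, ζ, η} = {(p15,ε), (p15,ζ), (p15,η), (p16,ε), (p16,ζ), (p16,η)}
  {p16, p17} × {ε, ζ, η} = {(p16,ε), (p16,ζ), (p16,η), (p17,ε), (p17,ζ), (p17,η)}
  {p15, p16, p17} × {ε, ζ, η} = {(p15,ε), (p15,ζ), (p15,η), (p16,ε), (p16,ζ), (p16,η), (p17,ε), (p17,ζ), (p17,η)}
These 11 distinct sets form the basis B.
Close under arbitrary unions to get τ_{X×Y}; counting gives |τ_{X×Y}| = 18.


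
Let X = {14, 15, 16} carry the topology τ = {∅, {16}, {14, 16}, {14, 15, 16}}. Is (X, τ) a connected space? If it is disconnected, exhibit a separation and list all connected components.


(X, τ) is connected.

Find clopen sets (U ∈ τ with X ∖ U ∈ τ):
  U = ∅, X ∖ U = {14, 15, 16} — both open, so U is clopen.
  U = {14, 15, 16}, X ∖ U = ∅ — both open, so U is clopen.
Only trivial clopens (∅ and X) exist, so (X, τ) is connected.
Compute connected components by grouping points that agree on all clopens:
  component: {14, 15, 16}


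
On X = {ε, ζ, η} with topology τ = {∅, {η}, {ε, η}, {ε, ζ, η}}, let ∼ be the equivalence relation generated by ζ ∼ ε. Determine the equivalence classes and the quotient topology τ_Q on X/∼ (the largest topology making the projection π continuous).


X/∼ = {[ε=ζ], [η]}; |τ_Q| = 3.

Equivalence classes: [ε=ζ], [η].
Quotient map π: X → X/∼ sends ε ↦ [ε=ζ], ζ ↦ [ε=ζ], η ↦ [η].
For each subset V ⊆ X/∼, compute π^{-1}(V) ⊆ X and check whether π^{-1}(V) ∈ τ. V is open in τ_Q iff π^{-1}(V) ∈ τ.
  V = {}: π^{-1}(V) = ∅ ∈ τ ✓.
  V = {[ε=ζ]}: π^{-1}(V) = {ε, ζ} ∉ τ ✗.
  V = {[η]}: π^{-1}(V) = {η} ∈ τ ✓.
  V = {[ε=ζ], [η]}: π^{-1}(V) = {ε, ζ, η} ∈ τ ✓.
Open sets in the quotient: τ_Q = {{}, {[η]}, {[ε=ζ], [η]}} (3 elements).
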